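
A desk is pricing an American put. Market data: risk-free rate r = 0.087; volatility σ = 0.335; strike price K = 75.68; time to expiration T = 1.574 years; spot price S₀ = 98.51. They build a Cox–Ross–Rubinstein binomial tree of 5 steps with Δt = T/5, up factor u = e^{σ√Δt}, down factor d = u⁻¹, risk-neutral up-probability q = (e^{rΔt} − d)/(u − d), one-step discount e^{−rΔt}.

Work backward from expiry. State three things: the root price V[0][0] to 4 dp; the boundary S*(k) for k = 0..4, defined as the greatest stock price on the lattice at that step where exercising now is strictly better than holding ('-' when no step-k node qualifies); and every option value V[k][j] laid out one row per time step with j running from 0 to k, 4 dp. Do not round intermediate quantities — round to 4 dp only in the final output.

params: Δt=0.31480 u=1.20678 d=0.82865 q=0.52658 e^(-rΔt)=0.97298
t_5 payoffs: 37.1913 19.6279 0.0000 0.0000 0.0000 0.0000
t_4: node(4,0) S=46.4476 payoff=29.2324 vs cont=27.1879 → 29.2324 [stop]  node(4,1) S=67.6428 payoff=8.0372 vs cont=9.0412 → 9.0412 [wait]  node(4,2) S=98.5100 payoff=0.0000 vs cont=0.0000 → 0.0000 [wait]  node(4,3) S=143.4627 payoff=0.0000 vs cont=0.0000 → 0.0000 [wait]  node(4,4) S=208.9286 payoff=0.0000 vs cont=0.0000 → 0.0000 [wait]  ⇒ S*(4)=46.4476
t_3: node(3,0) S=56.0521 payoff=19.6279 vs cont=18.0977 → 19.6279 [stop]  node(3,1) S=81.6302 payoff=0.0000 vs cont=4.1647 → 4.1647 [wait]  node(3,2) S=118.8802 payoff=0.0000 vs cont=0.0000 → 0.0000 [wait]  node(3,3) S=173.1285 payoff=0.0000 vs cont=0.0000 → 0.0000 [wait]  ⇒ S*(3)=56.0521
t_2: node(2,0) S=67.6428 payoff=8.0372 vs cont=11.1750 → 11.1750 [wait]  node(2,1) S=98.5100 payoff=0.0000 vs cont=1.9184 → 1.9184 [wait]  node(2,2) S=143.4627 payoff=0.0000 vs cont=0.0000 → 0.0000 [wait]  ⇒ S*(2)=-
t_1: node(1,0) S=81.6302 payoff=0.0000 vs cont=6.1305 → 6.1305 [wait]  node(1,1) S=118.8802 payoff=0.0000 vs cont=0.8837 → 0.8837 [wait]  ⇒ S*(1)=-
t_0: node(0,0) S=98.5100 payoff=0.0000 vs cont=3.2766 → 3.2766 [wait]  ⇒ S*(0)=-

price = 3.2766
boundary = - - - 56.0521 46.4476
tree:
3.2766
6.1305 0.8837
11.1750 1.9184 0.0000
19.6279 4.1647 0.0000 0.0000
29.2324 9.0412 0.0000 0.0000 0.0000
37.1913 19.6279 0.0000 0.0000 0.0000 0.0000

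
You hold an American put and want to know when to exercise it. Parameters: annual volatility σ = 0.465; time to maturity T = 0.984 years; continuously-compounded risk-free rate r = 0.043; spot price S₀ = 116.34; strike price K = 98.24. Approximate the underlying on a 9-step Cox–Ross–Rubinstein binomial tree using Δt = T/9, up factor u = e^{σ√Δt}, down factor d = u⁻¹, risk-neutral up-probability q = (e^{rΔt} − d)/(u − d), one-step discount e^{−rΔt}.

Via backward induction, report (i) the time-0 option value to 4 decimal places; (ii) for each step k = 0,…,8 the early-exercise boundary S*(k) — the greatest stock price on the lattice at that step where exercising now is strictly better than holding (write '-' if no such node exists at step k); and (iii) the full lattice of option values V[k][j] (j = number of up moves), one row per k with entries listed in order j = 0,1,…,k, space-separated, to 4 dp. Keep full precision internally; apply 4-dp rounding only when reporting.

price = 9.9777
boundary = - - - - - 53.9330 62.8969 73.3507 62.8969
tree:
9.9777
14.3437 5.2874
20.0606 8.2147 2.1288
27.1684 12.4624 3.6367 0.4958
35.4438 18.3597 6.1170 0.9522 0.0000
44.3070 26.0723 10.0815 1.8289 0.0000 0.0000
51.9934 35.3431 16.1610 3.5127 0.0000 0.0000 0.0000
58.5844 44.3070 24.8893 6.7468 0.0000 0.0000 0.0000 0.0000
64.2360 51.9934 35.3431 12.9585 0.0000 0.0000 0.0000 0.0000 0.0000
69.0822 58.5844 44.3070 24.8893 0.0000 0.0000 0.0000 0.0000 0.0000 0.0000

params: Δt=0.10933 u=1.16621 d=0.85748 q=0.47690 e^(-rΔt)=0.99531
t_9 payoffs: 69.0822 58.5844 44.3070 24.8893 0.0000 0.0000 0.0000 0.0000 0.0000 0.0000
t_8: node(8,0) S=34.0040 payoff=64.2360 vs cont=63.7753 → 64.2360 [stop]  node(8,1) S=46.2466 payoff=51.9934 vs cont=51.5327 → 51.9934 [stop]  node(8,2) S=62.8969 payoff=35.3431 vs cont=34.8823 → 35.3431 [stop]  node(8,3) S=85.5420 payoff=12.6980 vs cont=12.9585 → 12.9585 [wait]  node(8,4) S=116.3400 payoff=0.0000 vs cont=0.0000 → 0.0000 [wait]  node(8,5) S=158.2264 payoff=0.0000 vs cont=0.0000 → 0.0000 [wait]  node(8,6) S=215.1934 payoff=0.0000 vs cont=0.0000 → 0.0000 [wait]  node(8,7) S=292.6704 payoff=0.0000 vs cont=0.0000 → 0.0000 [wait]  node(8,8) S=398.0418 payoff=0.0000 vs cont=0.0000 → 0.0000 [wait]  ⇒ S*(8)=62.8969
t_7: node(7,0) S=39.6556 payoff=58.5844 vs cont=58.1236 → 58.5844 [stop]  node(7,1) S=53.9330 payoff=44.3070 vs cont=43.8463 → 44.3070 [stop]  node(7,2) S=73.3507 payoff=24.8893 vs cont=24.5522 → 24.8893 [stop]  node(7,3) S=99.7595 payoff=0.0000 vs cont=6.7468 → 6.7468 [wait]  node(7,4) S=135.6763 payoff=0.0000 vs cont=0.0000 → 0.0000 [wait]  node(7,5) S=184.5244 payoff=0.0000 vs cont=0.0000 → 0.0000 [wait]  node(7,6) S=250.9596 payoff=0.0000 vs cont=0.0000 → 0.0000 [wait]  node(7,7) S=341.3137 payoff=0.0000 vs cont=0.0000 → 0.0000 [wait]  ⇒ S*(7)=73.3507
t_6: node(6,0) S=46.2466 payoff=51.9934 vs cont=51.5327 → 51.9934 [stop]  node(6,1) S=62.8969 payoff=35.3431 vs cont=34.8823 → 35.3431 [stop]  node(6,2) S=85.5420 payoff=12.6980 vs cont=16.1610 → 16.1610 [wait]  node(6,3) S=116.3400 payoff=0.0000 vs cont=3.5127 → 3.5127 [wait]  node(6,4) S=158.2264 payoff=0.0000 vs cont=0.0000 → 0.0000 [wait]  node(6,5) S=215.1934 payoff=0.0000 vs cont=0.0000 → 0.0000 [wait]  node(6,6) S=292.6704 payoff=0.0000 vs cont=0.0000 → 0.0000 [wait]  ⇒ S*(6)=62.8969
t_5: node(5,0) S=53.9330 payoff=44.3070 vs cont=43.8463 → 44.3070 [stop]  node(5,1) S=73.3507 payoff=24.8893 vs cont=26.0723 → 26.0723 [wait]  node(5,2) S=99.7595 payoff=0.0000 vs cont=10.0815 → 10.0815 [wait]  node(5,3) S=135.6763 payoff=0.0000 vs cont=1.8289 → 1.8289 [wait]  node(5,4) S=184.5244 payoff=0.0000 vs cont=0.0000 → 0.0000 [wait]  node(5,5) S=250.9596 payoff=0.0000 vs cont=0.0000 → 0.0000 [wait]  ⇒ S*(5)=53.9330
t_4: node(4,0) S=62.8969 payoff=35.3431 vs cont=35.4438 → 35.4438 [wait]  node(4,1) S=85.5420 payoff=12.6980 vs cont=18.3597 → 18.3597 [wait]  node(4,2) S=116.3400 payoff=0.0000 vs cont=6.1170 → 6.1170 [wait]  node(4,3) S=158.2264 payoff=0.0000 vs cont=0.9522 → 0.9522 [wait]  node(4,4) S=215.1934 payoff=0.0000 vs cont=0.0000 → 0.0000 [wait]  ⇒ S*(4)=-
t_3: node(3,0) S=73.3507 payoff=24.8893 vs cont=27.1684 → 27.1684 [wait]  node(3,1) S=99.7595 payoff=0.0000 vs cont=12.4624 → 12.4624 [wait]  node(3,2) S=135.6763 payoff=0.0000 vs cont=3.6367 → 3.6367 [wait]  node(3,3) S=184.5244 payoff=0.0000 vs cont=0.4958 → 0.4958 [wait]  ⇒ S*(3)=-
t_2: node(2,0) S=85.5420 payoff=12.6980 vs cont=20.0606 → 20.0606 [wait]  node(2,1) S=116.3400 payoff=0.0000 vs cont=8.2147 → 8.2147 [wait]  node(2,2) S=158.2264 payoff=0.0000 vs cont=2.1288 → 2.1288 [wait]  ⇒ S*(2)=-
t_1: node(1,0) S=99.7595 payoff=0.0000 vs cont=14.3437 → 14.3437 [wait]  node(1,1) S=135.6763 payoff=0.0000 vs cont=5.2874 → 5.2874 [wait]  ⇒ S*(1)=-
t_0: node(0,0) S=116.3400 payoff=0.0000 vs cont=9.9777 → 9.9777 [wait]  ⇒ S*(0)=-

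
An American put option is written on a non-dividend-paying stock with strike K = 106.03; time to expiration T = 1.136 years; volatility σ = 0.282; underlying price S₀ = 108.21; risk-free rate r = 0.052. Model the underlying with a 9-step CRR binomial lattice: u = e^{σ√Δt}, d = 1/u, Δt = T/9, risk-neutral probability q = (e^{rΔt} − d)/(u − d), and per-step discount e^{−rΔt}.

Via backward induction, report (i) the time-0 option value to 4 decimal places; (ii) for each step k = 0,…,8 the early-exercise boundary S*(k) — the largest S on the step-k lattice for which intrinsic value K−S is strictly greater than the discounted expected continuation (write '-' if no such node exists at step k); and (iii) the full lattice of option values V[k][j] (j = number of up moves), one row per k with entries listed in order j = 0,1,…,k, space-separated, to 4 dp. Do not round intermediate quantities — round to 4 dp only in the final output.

price = 9.6002
boundary = - - - 80.1187 72.4807 80.1187 72.4807 80.1187 88.5615
tree:
9.6002
13.7764 5.6764
19.2037 8.6942 2.8247
25.9113 12.9508 4.6808 1.0622
33.5493 18.6713 7.5735 1.9375 0.2275
40.4591 25.9113 11.8954 3.4823 0.4652 0.0000
46.7102 33.5493 17.9921 6.1399 0.9513 0.0000 0.0000
52.3653 40.4591 25.9113 10.5490 1.9455 0.0000 0.0000 0.0000
57.4813 46.7102 33.5493 17.4685 3.9785 0.0000 0.0000 0.0000 0.0000
62.1096 52.3653 40.4591 25.9113 8.1360 0.0000 0.0000 0.0000 0.0000 0.0000

params: Δt=0.12622 u=1.10538 d=0.90467 q=0.50778 e^(-rΔt)=0.99346
t_9 payoffs: 62.1096 52.3653 40.4591 25.9113 8.1360 0.0000 0.0000 0.0000 0.0000 0.0000
t_8: node(8,0) S=48.5487 payoff=57.4813 vs cont=56.7876 → 57.4813 [stop]  node(8,1) S=59.3198 payoff=46.7102 vs cont=46.0165 → 46.7102 [stop]  node(8,2) S=72.4807 payoff=33.5493 vs cont=32.8556 → 33.5493 [stop]  node(8,3) S=88.5615 payoff=17.4685 vs cont=16.7748 → 17.4685 [stop]  node(8,4) S=108.2100 payoff=0.0000 vs cont=3.9785 → 3.9785 [wait]  node(8,5) S=132.2178 payoff=0.0000 vs cont=0.0000 → 0.0000 [wait]  node(8,6) S=161.5520 payoff=0.0000 vs cont=0.0000 → 0.0000 [wait]  node(8,7) S=197.3944 payoff=0.0000 vs cont=0.0000 → 0.0000 [wait]  node(8,8) S=241.1888 payoff=0.0000 vs cont=0.0000 → 0.0000 [wait]  ⇒ S*(8)=88.5615
t_7: node(7,0) S=53.6647 payoff=52.3653 vs cont=51.6716 → 52.3653 [stop]  node(7,1) S=65.5709 payoff=40.4591 vs cont=39.7654 → 40.4591 [stop]  node(7,2) S=80.1187 payoff=25.9113 vs cont=25.2177 → 25.9113 [stop]  node(7,3) S=97.8940 payoff=8.1360 vs cont=10.5490 → 10.5490 [wait]  node(7,4) S=119.6131 payoff=0.0000 vs cont=1.9455 → 1.9455 [wait]  node(7,5) S=146.1508 payoff=0.0000 vs cont=0.0000 → 0.0000 [wait]  node(7,6) S=178.5762 payoff=0.0000 vs cont=0.0000 → 0.0000 [wait]  node(7,7) S=218.1956 payoff=0.0000 vs cont=0.0000 → 0.0000 [wait]  ⇒ S*(7)=80.1187
t_6: node(6,0) S=59.3198 payoff=46.7102 vs cont=46.0165 → 46.7102 [stop]  node(6,1) S=72.4807 payoff=33.5493 vs cont=32.8556 → 33.5493 [stop]  node(6,2) S=88.5615 payoff=17.4685 vs cont=17.9921 → 17.9921 [wait]  node(6,3) S=108.2100 payoff=0.0000 vs cont=6.1399 → 6.1399 [wait]  node(6,4) S=132.2178 payoff=0.0000 vs cont=0.9513 → 0.9513 [wait]  node(6,5) S=161.5520 payoff=0.0000 vs cont=0.0000 → 0.0000 [wait]  node(6,6) S=197.3944 payoff=0.0000 vs cont=0.0000 → 0.0000 [wait]  ⇒ S*(6)=72.4807
t_5: node(5,0) S=65.5709 payoff=40.4591 vs cont=39.7654 → 40.4591 [stop]  node(5,1) S=80.1187 payoff=25.9113 vs cont=25.4818 → 25.9113 [stop]  node(5,2) S=97.8940 payoff=8.1360 vs cont=11.8954 → 11.8954 [wait]  node(5,3) S=119.6131 payoff=0.0000 vs cont=3.4823 → 3.4823 [wait]  node(5,4) S=146.1508 payoff=0.0000 vs cont=0.4652 → 0.4652 [wait]  node(5,5) S=178.5762 payoff=0.0000 vs cont=0.0000 → 0.0000 [wait]  ⇒ S*(5)=80.1187
t_4: node(4,0) S=72.4807 payoff=33.5493 vs cont=32.8556 → 33.5493 [stop]  node(4,1) S=88.5615 payoff=17.4685 vs cont=18.6713 → 18.6713 [wait]  node(4,2) S=108.2100 payoff=0.0000 vs cont=7.5735 → 7.5735 [wait]  node(4,3) S=132.2178 payoff=0.0000 vs cont=1.9375 → 1.9375 [wait]  node(4,4) S=161.5520 payoff=0.0000 vs cont=0.2275 → 0.2275 [wait]  ⇒ S*(4)=72.4807
t_3: node(3,0) S=80.1187 payoff=25.9113 vs cont=25.8245 → 25.9113 [stop]  node(3,1) S=97.8940 payoff=8.1360 vs cont=12.9508 → 12.9508 [wait]  node(3,2) S=119.6131 payoff=0.0000 vs cont=4.6808 → 4.6808 [wait]  node(3,3) S=146.1508 payoff=0.0000 vs cont=1.0622 → 1.0622 [wait]  ⇒ S*(3)=80.1187
t_2: node(2,0) S=88.5615 payoff=17.4685 vs cont=19.2037 → 19.2037 [wait]  node(2,1) S=108.2100 payoff=0.0000 vs cont=8.6942 → 8.6942 [wait]  node(2,2) S=132.2178 payoff=0.0000 vs cont=2.8247 → 2.8247 [wait]  ⇒ S*(2)=-
t_1: node(1,0) S=97.8940 payoff=8.1360 vs cont=13.7764 → 13.7764 [wait]  node(1,1) S=119.6131 payoff=0.0000 vs cont=5.6764 → 5.6764 [wait]  ⇒ S*(1)=-
t_0: node(0,0) S=108.2100 payoff=0.0000 vs cont=9.6002 → 9.6002 [wait]  ⇒ S*(0)=-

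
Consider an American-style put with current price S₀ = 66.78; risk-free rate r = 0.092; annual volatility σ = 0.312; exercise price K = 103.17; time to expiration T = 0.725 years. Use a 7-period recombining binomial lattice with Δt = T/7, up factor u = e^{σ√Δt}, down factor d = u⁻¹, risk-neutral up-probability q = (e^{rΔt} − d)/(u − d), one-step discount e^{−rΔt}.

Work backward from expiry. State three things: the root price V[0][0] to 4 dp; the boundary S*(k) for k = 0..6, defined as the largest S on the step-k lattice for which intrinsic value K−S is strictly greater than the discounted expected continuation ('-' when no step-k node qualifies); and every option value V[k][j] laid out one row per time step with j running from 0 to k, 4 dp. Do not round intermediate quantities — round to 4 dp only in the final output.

Δt=0.10357, u=1.10562, d=0.90447, q=0.52251, disc=e^(-rΔt)=0.99052
k=7 terminal: V=max(K-S,0) → 70.1029 62.7487 53.7589 42.7697 29.3365 12.9156 0.0000 0.0000
k=6: j=0 S=36.5597 intr=66.6103 cont=65.6319 V=66.6103[EX]; j=1 S=44.6907 intr=58.4793 cont=57.5009 V=58.4793[EX]; j=2 S=54.6301 intr=48.5399 cont=47.5615 V=48.5399[EX]; j=3 S=66.7800 intr=36.3900 cont=35.4116 V=36.3900[EX]; j=4 S=81.6321 intr=21.5379 cont=20.5595 V=21.5379[EX]; j=5 S=99.7874 intr=3.3826 cont=6.1085 V=6.1085[hold]; j=6 S=121.9804 intr=0.0000 cont=0.0000 V=0.0000[hold]  S*(6)=81.6321
k=5: j=0 S=40.4213 intr=62.7487 cont=61.7703 V=62.7487[EX]; j=1 S=49.4111 intr=53.7589 cont=52.7805 V=53.7589[EX]; j=2 S=60.4003 intr=42.7697 cont=41.7913 V=42.7697[EX]; j=3 S=73.8335 intr=29.3365 cont=28.3581 V=29.3365[EX]; j=4 S=90.2544 intr=12.9156 cont=13.3481 V=13.3481[hold]; j=5 S=110.3272 intr=0.0000 cont=2.8891 V=2.8891[hold]  S*(5)=73.8335
k=4: j=0 S=44.6907 intr=58.4793 cont=57.5009 V=58.4793[EX]; j=1 S=54.6301 intr=48.5399 cont=47.5615 V=48.5399[EX]; j=2 S=66.7800 intr=36.3900 cont=35.4116 V=36.3900[EX]; j=3 S=81.6321 intr=21.5379 cont=20.7833 V=21.5379[EX]; j=4 S=99.7874 intr=3.3826 cont=7.8083 V=7.8083[hold]  S*(4)=81.6321
k=3: j=0 S=49.4111 intr=53.7589 cont=52.7805 V=53.7589[EX]; j=1 S=60.4003 intr=42.7697 cont=41.7913 V=42.7697[EX]; j=2 S=73.8335 intr=29.3365 cont=28.3581 V=29.3365[EX]; j=3 S=90.2544 intr=12.9156 cont=14.2278 V=14.2278[hold]  S*(3)=73.8335
k=2: j=0 S=54.6301 intr=48.5399 cont=47.5615 V=48.5399[EX]; j=1 S=66.7800 intr=36.3900 cont=35.4116 V=36.3900[EX]; j=2 S=81.6321 intr=21.5379 cont=21.2386 V=21.5379[EX]  S*(2)=81.6321
k=1: j=0 S=60.4003 intr=42.7697 cont=41.7913 V=42.7697[EX]; j=1 S=73.8335 intr=29.3365 cont=28.3581 V=29.3365[EX]  S*(1)=73.8335
k=0: j=0 S=66.7800 intr=36.3900 cont=35.4116 V=36.3900[EX]  S*(0)=66.7800

price = 36.3900
boundary = 66.7800 73.8335 81.6321 73.8335 81.6321 73.8335 81.6321
tree:
36.3900
42.7697 29.3365
48.5399 36.3900 21.5379
53.7589 42.7697 29.3365 14.2278
58.4793 48.5399 36.3900 21.5379 7.8083
62.7487 53.7589 42.7697 29.3365 13.3481 2.8891
66.6103 58.4793 48.5399 36.3900 21.5379 6.1085 0.0000
70.1029 62.7487 53.7589 42.7697 29.3365 12.9156 0.0000 0.0000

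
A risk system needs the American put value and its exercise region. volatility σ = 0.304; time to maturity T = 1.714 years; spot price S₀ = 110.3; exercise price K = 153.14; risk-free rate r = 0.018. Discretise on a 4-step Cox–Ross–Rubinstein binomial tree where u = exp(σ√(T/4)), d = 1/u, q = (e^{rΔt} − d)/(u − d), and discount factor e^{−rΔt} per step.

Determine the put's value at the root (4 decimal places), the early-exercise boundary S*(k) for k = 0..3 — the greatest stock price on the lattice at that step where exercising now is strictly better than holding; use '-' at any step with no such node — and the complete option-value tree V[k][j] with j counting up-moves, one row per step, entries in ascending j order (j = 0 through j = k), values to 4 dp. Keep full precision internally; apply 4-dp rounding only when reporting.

params: Δt=0.42850 u=1.22018 d=0.81955 q=0.46974 e^(-rΔt)=0.99232
t_4 payoffs: 103.3800 79.0554 42.8400 0.0000 0.0000
t_3: node(3,0) S=60.7161 payoff=92.4239 vs cont=91.2472 → 92.4239 [stop]  node(3,1) S=90.3965 payoff=62.7435 vs cont=61.5669 → 62.7435 [stop]  node(3,2) S=134.5858 payoff=18.5542 vs cont=22.5418 → 22.5418 [wait]  node(3,3) S=200.3765 payoff=0.0000 vs cont=0.0000 → 0.0000 [wait]  ⇒ S*(3)=90.3965
t_2: node(2,0) S=74.0846 payoff=79.0554 vs cont=77.8788 → 79.0554 [stop]  node(2,1) S=110.3000 payoff=42.8400 vs cont=43.5221 → 43.5221 [wait]  node(2,2) S=164.2189 payoff=0.0000 vs cont=11.8611 → 11.8611 [wait]  ⇒ S*(2)=74.0846
t_1: node(1,0) S=90.3965 payoff=62.7435 vs cont=61.8848 → 62.7435 [stop]  node(1,1) S=134.5858 payoff=18.5542 vs cont=28.4295 → 28.4295 [wait]  ⇒ S*(1)=90.3965
t_0: node(0,0) S=110.3000 payoff=42.8400 vs cont=46.2666 → 46.2666 [wait]  ⇒ S*(0)=-

price = 46.2666
boundary = - 90.3965 74.0846 90.3965
tree:
46.2666
62.7435 28.4295
79.0554 43.5221 11.8611
92.4239 62.7435 22.5418 0.0000
103.3800 79.0554 42.8400 0.0000 0.0000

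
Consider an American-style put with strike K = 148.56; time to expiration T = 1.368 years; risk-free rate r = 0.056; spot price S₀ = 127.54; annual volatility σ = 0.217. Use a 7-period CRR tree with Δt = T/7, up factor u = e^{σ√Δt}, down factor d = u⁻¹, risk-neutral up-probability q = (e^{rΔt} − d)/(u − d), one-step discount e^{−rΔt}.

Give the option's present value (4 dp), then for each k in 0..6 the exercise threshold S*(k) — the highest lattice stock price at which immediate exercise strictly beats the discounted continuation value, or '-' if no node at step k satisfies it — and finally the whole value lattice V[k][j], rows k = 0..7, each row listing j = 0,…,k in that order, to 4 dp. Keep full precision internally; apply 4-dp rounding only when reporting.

params: Δt=0.19543 u=1.10068 d=0.90853 q=0.53330 e^(-rΔt)=0.98912
t_7 payoffs: 83.3951 69.6127 52.9153 32.6864 8.1790 0.0000 0.0000 0.0000
t_6: node(6,0) S=71.7258 payoff=76.8342 vs cont=75.2172 → 76.8342 [stop]  node(6,1) S=86.8959 payoff=61.6641 vs cont=60.0471 → 61.6641 [stop]  node(6,2) S=105.2744 payoff=43.2856 vs cont=41.6686 → 43.2856 [stop]  node(6,3) S=127.5400 payoff=21.0200 vs cont=19.4030 → 21.0200 [stop]  node(6,4) S=154.5148 payoff=0.0000 vs cont=3.7756 → 3.7756 [wait]  node(6,5) S=187.1947 payoff=0.0000 vs cont=0.0000 → 0.0000 [wait]  node(6,6) S=226.7865 payoff=0.0000 vs cont=0.0000 → 0.0000 [wait]  ⇒ S*(6)=127.5400
t_5: node(5,0) S=78.9473 payoff=69.6127 vs cont=67.9957 → 69.6127 [stop]  node(5,1) S=95.6447 payoff=52.9153 vs cont=51.2983 → 52.9153 [stop]  node(5,2) S=115.8736 payoff=32.6864 vs cont=31.0694 → 32.6864 [stop]  node(5,3) S=140.3810 payoff=8.1790 vs cont=11.6948 → 11.6948 [wait]  node(5,4) S=170.0716 payoff=0.0000 vs cont=1.7429 → 1.7429 [wait]  node(5,5) S=206.0418 payoff=0.0000 vs cont=0.0000 → 0.0000 [wait]  ⇒ S*(5)=115.8736
t_4: node(4,0) S=86.8959 payoff=61.6641 vs cont=60.0471 → 61.6641 [stop]  node(4,1) S=105.2744 payoff=43.2856 vs cont=41.6686 → 43.2856 [stop]  node(4,2) S=127.5400 payoff=21.0200 vs cont=21.2576 → 21.2576 [wait]  node(4,3) S=154.5148 payoff=0.0000 vs cont=6.3179 → 6.3179 [wait]  node(4,4) S=187.1947 payoff=0.0000 vs cont=0.8045 → 0.8045 [wait]  ⇒ S*(4)=105.2744
t_3: node(3,0) S=95.6447 payoff=52.9153 vs cont=51.2983 → 52.9153 [stop]  node(3,1) S=115.8736 payoff=32.6864 vs cont=31.1947 → 32.6864 [stop]  node(3,2) S=140.3810 payoff=8.1790 vs cont=13.1455 → 13.1455 [wait]  node(3,3) S=170.0716 payoff=0.0000 vs cont=3.3408 → 3.3408 [wait]  ⇒ S*(3)=115.8736
t_2: node(2,0) S=105.2744 payoff=43.2856 vs cont=41.6686 → 43.2856 [stop]  node(2,1) S=127.5400 payoff=21.0200 vs cont=22.0229 → 22.0229 [wait]  node(2,2) S=154.5148 payoff=0.0000 vs cont=7.8305 → 7.8305 [wait]  ⇒ S*(2)=105.2744
t_1: node(1,0) S=115.8736 payoff=32.6864 vs cont=31.5984 → 32.6864 [stop]  node(1,1) S=140.3810 payoff=8.1790 vs cont=14.2967 → 14.2967 [wait]  ⇒ S*(1)=115.8736
t_0: node(0,0) S=127.5400 payoff=21.0200 vs cont=22.6301 → 22.6301 [wait]  ⇒ S*(0)=-

price = 22.6301
boundary = - 115.8736 105.2744 115.8736 105.2744 115.8736 127.5400
tree:
22.6301
32.6864 14.2967
43.2856 22.0229 7.8305
52.9153 32.6864 13.1455 3.3408
61.6641 43.2856 21.2576 6.3179 0.8045
69.6127 52.9153 32.6864 11.6948 1.7429 0.0000
76.8342 61.6641 43.2856 21.0200 3.7756 0.0000 0.0000
83.3951 69.6127 52.9153 32.6864 8.1790 0.0000 0.0000 0.0000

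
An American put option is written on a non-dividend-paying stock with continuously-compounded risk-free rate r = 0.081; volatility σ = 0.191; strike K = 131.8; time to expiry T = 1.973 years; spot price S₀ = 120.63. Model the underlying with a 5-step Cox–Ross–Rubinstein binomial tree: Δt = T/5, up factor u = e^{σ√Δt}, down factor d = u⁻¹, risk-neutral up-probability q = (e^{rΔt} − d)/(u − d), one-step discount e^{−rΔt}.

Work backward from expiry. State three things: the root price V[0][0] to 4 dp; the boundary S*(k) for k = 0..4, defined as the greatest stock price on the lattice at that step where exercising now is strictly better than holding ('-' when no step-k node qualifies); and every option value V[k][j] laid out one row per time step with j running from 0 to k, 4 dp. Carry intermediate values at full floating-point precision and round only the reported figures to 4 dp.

Δt=0.39460, u=1.12748, d=0.88694, q=0.60507, disc=e^(-rΔt)=0.96854
k=5 terminal: V=max(K-S,0) → 65.5905 47.6345 24.8087 0.0000 0.0000 0.0000
k=4: j=0 S=74.6496 intr=57.1504 cont=53.0044 V=57.1504[EX]; j=1 S=94.8946 intr=36.9054 cont=32.7594 V=36.9054[EX]; j=2 S=120.6300 intr=11.1700 cont=9.4896 V=11.1700[EX]; j=3 S=153.3449 intr=0.0000 cont=0.0000 V=0.0000[hold]; j=4 S=194.9321 intr=0.0000 cont=0.0000 V=0.0000[hold]  S*(4)=120.6300
k=3: j=0 S=84.1655 intr=47.6345 cont=43.4884 V=47.6345[EX]; j=1 S=106.9913 intr=24.8087 cont=20.6627 V=24.8087[EX]; j=2 S=136.0073 intr=0.0000 cont=4.2726 V=4.2726[hold]; j=3 S=172.8926 intr=0.0000 cont=0.0000 V=0.0000[hold]  S*(3)=106.9913
k=2: j=0 S=94.8946 intr=36.9054 cont=32.7594 V=36.9054[EX]; j=1 S=120.6300 intr=11.1700 cont=11.9935 V=11.9935[hold]; j=2 S=153.3449 intr=0.0000 cont=1.6343 V=1.6343[hold]  S*(2)=94.8946
k=1: j=0 S=106.9913 intr=24.8087 cont=21.1453 V=24.8087[EX]; j=1 S=136.0073 intr=0.0000 cont=5.5454 V=5.5454[hold]  S*(1)=106.9913
k=0: j=0 S=120.6300 intr=11.1700 cont=12.7394 V=12.7394[hold]  S*(0)=-

price = 12.7394
boundary = - 106.9913 94.8946 106.9913 120.6300
tree:
12.7394
24.8087 5.5454
36.9054 11.9935 1.6343
47.6345 24.8087 4.2726 0.0000
57.1504 36.9054 11.1700 0.0000 0.0000
65.5905 47.6345 24.8087 0.0000 0.0000 0.0000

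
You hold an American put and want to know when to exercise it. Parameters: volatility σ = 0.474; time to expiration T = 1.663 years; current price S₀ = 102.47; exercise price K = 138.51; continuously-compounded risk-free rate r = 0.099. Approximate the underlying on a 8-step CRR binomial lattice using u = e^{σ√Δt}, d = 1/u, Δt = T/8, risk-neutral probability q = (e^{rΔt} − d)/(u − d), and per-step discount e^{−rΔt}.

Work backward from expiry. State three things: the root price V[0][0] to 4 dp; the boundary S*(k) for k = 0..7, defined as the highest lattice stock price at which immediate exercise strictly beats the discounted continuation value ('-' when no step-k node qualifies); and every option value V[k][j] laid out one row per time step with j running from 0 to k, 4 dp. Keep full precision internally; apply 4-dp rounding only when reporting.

price = 41.1743
boundary = - 82.5544 66.5095 82.5544 66.5095 82.5544 66.5095 82.5544
tree:
41.1743
55.9556 27.7622
72.0005 40.0763 16.3135
84.9269 55.9556 25.4930 7.5946
95.3411 72.0005 38.5439 13.1936 2.1773
103.7312 84.9269 55.9556 22.3259 4.3918 0.0000
110.4906 95.3411 72.0005 36.3868 8.8584 0.0000 0.0000
115.9363 103.7312 84.9269 55.9556 17.8678 0.0000 0.0000 0.0000
120.3236 110.4906 95.3411 72.0005 36.0400 0.0000 0.0000 0.0000 0.0000

Δt=0.20788, u=1.24124, d=0.80564, q=0.49392, disc=e^(-rΔt)=0.97963
k=8 terminal: V=max(K-S,0) → 120.3236 110.4906 95.3411 72.0005 36.0400 0.0000 0.0000 0.0000 0.0000
k=7: j=0 S=22.5737 intr=115.9363 cont=113.1150 V=115.9363[EX]; j=1 S=34.7788 intr=103.7312 cont=100.9098 V=103.7312[EX]; j=2 S=53.5831 intr=84.9269 cont=82.1056 V=84.9269[EX]; j=3 S=82.5544 intr=55.9556 cont=53.1342 V=55.9556[EX]; j=4 S=127.1900 intr=11.3200 cont=17.8678 V=17.8678[hold]; j=5 S=195.9593 intr=0.0000 cont=0.0000 V=0.0000[hold]; j=6 S=301.9108 intr=0.0000 cont=0.0000 V=0.0000[hold]; j=7 S=465.1482 intr=0.0000 cont=0.0000 V=0.0000[hold]  S*(7)=82.5544
k=6: j=0 S=28.0194 intr=110.4906 cont=107.6693 V=110.4906[EX]; j=1 S=43.1689 intr=95.3411 cont=92.5197 V=95.3411[EX]; j=2 S=66.5095 intr=72.0005 cont=69.1791 V=72.0005[EX]; j=3 S=102.4700 intr=36.0400 cont=36.3868 V=36.3868[hold]; j=4 S=157.8736 intr=0.0000 cont=8.8584 V=8.8584[hold]; j=5 S=243.2329 intr=0.0000 cont=0.0000 V=0.0000[hold]; j=6 S=374.7443 intr=0.0000 cont=0.0000 V=0.0000[hold]  S*(6)=66.5095
k=5: j=0 S=34.7788 intr=103.7312 cont=100.9098 V=103.7312[EX]; j=1 S=53.5831 intr=84.9269 cont=82.1056 V=84.9269[EX]; j=2 S=82.5544 intr=55.9556 cont=53.3020 V=55.9556[EX]; j=3 S=127.1900 intr=11.3200 cont=22.3259 V=22.3259[hold]; j=4 S=195.9593 intr=0.0000 cont=4.3918 V=4.3918[hold]; j=5 S=301.9108 intr=0.0000 cont=0.0000 V=0.0000[hold]  S*(5)=82.5544
k=4: j=0 S=43.1689 intr=95.3411 cont=92.5197 V=95.3411[EX]; j=1 S=66.5095 intr=72.0005 cont=69.1791 V=72.0005[EX]; j=2 S=102.4700 intr=36.0400 cont=38.5439 V=38.5439[hold]; j=3 S=157.8736 intr=0.0000 cont=13.1936 V=13.1936[hold]; j=4 S=243.2329 intr=0.0000 cont=2.1773 V=2.1773[hold]  S*(4)=66.5095
k=3: j=0 S=53.5831 intr=84.9269 cont=82.1056 V=84.9269[EX]; j=1 S=82.5544 intr=55.9556 cont=54.3458 V=55.9556[EX]; j=2 S=127.1900 intr=11.3200 cont=25.4930 V=25.4930[hold]; j=3 S=195.9593 intr=0.0000 cont=7.5946 V=7.5946[hold]  S*(3)=82.5544
k=2: j=0 S=66.5095 intr=72.0005 cont=69.1791 V=72.0005[EX]; j=1 S=102.4700 intr=36.0400 cont=40.0763 V=40.0763[hold]; j=2 S=157.8736 intr=0.0000 cont=16.3135 V=16.3135[hold]  S*(2)=66.5095
k=1: j=0 S=82.5544 intr=55.9556 cont=55.0872 V=55.9556[EX]; j=1 S=127.1900 intr=11.3200 cont=27.7622 V=27.7622[hold]  S*(1)=82.5544
k=0: j=0 S=102.4700 intr=36.0400 cont=41.1743 V=41.1743[hold]  S*(0)=-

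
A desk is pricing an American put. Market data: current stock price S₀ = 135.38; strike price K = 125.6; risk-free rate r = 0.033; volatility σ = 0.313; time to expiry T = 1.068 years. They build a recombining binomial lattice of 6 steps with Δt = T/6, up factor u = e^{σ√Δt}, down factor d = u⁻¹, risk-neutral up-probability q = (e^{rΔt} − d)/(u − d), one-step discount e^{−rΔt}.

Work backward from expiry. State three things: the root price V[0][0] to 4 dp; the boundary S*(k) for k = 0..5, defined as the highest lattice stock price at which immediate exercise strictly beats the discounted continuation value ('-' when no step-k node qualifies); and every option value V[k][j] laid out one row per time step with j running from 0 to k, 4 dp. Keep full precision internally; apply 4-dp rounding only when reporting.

Δt=0.17800, u=1.14117, d=0.87629, q=0.48928, disc=e^(-rΔt)=0.99414
k=6 terminal: V=max(K-S,0) → 64.3014 45.7726 21.6431 0.0000 0.0000 0.0000 0.0000
k=5: j=0 S=69.9521 intr=55.6479 cont=54.9122 V=55.6479[EX]; j=1 S=91.0967 intr=34.5033 cont=33.7677 V=34.5033[EX]; j=2 S=118.6325 intr=6.9675 cont=10.9889 V=10.9889[hold]; j=3 S=154.4917 intr=0.0000 cont=0.0000 V=0.0000[hold]; j=4 S=201.1901 intr=0.0000 cont=0.0000 V=0.0000[hold]; j=5 S=262.0040 intr=0.0000 cont=0.0000 V=0.0000[hold]  S*(5)=91.0967
k=4: j=0 S=79.8274 intr=45.7726 cont=45.0370 V=45.7726[EX]; j=1 S=103.9569 intr=21.6431 cont=22.8636 V=22.8636[hold]; j=2 S=135.3800 intr=0.0000 cont=5.5794 V=5.5794[hold]; j=3 S=176.3015 intr=0.0000 cont=0.0000 V=0.0000[hold]; j=4 S=229.5923 intr=0.0000 cont=0.0000 V=0.0000[hold]  S*(4)=79.8274
k=3: j=0 S=91.0967 intr=34.5033 cont=34.3614 V=34.5033[EX]; j=1 S=118.6325 intr=6.9675 cont=14.3225 V=14.3225[hold]; j=2 S=154.4917 intr=0.0000 cont=2.8329 V=2.8329[hold]; j=3 S=201.1901 intr=0.0000 cont=0.0000 V=0.0000[hold]  S*(3)=91.0967
k=2: j=0 S=103.9569 intr=21.6431 cont=24.4851 V=24.4851[hold]; j=1 S=135.3800 intr=0.0000 cont=8.6500 V=8.6500[hold]; j=2 S=176.3015 intr=0.0000 cont=1.4383 V=1.4383[hold]  S*(2)=-
k=1: j=0 S=118.6325 intr=6.9675 cont=16.6393 V=16.6393[hold]; j=1 S=154.4917 intr=0.0000 cont=5.0915 V=5.0915[hold]  S*(1)=-
k=0: j=0 S=135.3800 intr=0.0000 cont=10.9249 V=10.9249[hold]  S*(0)=-

price = 10.9249
boundary = - - - 91.0967 79.8274 91.0967
tree:
10.9249
16.6393 5.0915
24.4851 8.6500 1.4383
34.5033 14.3225 2.8329 0.0000
45.7726 22.8636 5.5794 0.0000 0.0000
55.6479 34.5033 10.9889 0.0000 0.0000 0.0000
64.3014 45.7726 21.6431 0.0000 0.0000 0.0000 0.0000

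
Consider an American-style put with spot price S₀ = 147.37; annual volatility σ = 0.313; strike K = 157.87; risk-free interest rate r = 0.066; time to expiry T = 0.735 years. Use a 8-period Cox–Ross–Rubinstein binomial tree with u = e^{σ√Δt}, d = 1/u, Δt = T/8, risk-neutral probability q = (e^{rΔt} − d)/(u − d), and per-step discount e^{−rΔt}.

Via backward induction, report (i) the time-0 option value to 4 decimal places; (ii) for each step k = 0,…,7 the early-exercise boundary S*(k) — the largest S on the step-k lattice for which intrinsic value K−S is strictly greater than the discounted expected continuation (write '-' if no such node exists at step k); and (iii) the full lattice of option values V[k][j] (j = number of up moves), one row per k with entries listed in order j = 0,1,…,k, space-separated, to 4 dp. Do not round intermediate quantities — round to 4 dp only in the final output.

price = 19.0099
boundary = - - - 110.8665 121.8999 110.8665 121.8999 134.0313
tree:
19.0099
26.5939 11.9012
36.0052 17.8084 6.3295
47.0035 25.7972 10.2938 2.5705
57.0382 35.9701 16.2654 4.6405 0.5990
66.1646 47.0035 24.7755 8.2280 1.2257 0.0000
74.4650 57.0382 35.9701 14.2431 2.5079 0.0000 0.0000
82.0141 66.1646 47.0035 23.8387 5.1316 0.0000 0.0000 0.0000
88.8800 74.4650 57.0382 35.9701 10.5000 0.0000 0.0000 0.0000 0.0000

Δt=0.09187  u=1.09952  d=0.90949  q=0.50831  discount=0.99395
step 8 (expiry): payoffs max(K−S,0) = 88.8800 74.4650 57.0382 35.9701 10.5000 0.0000 0.0000 0.0000 0.0000
step 7: (k=7,j=0): S=75.8559, (K−S)⁺=82.0141, hold=81.0598 ⇒ V=82.0141 exercise | (k=7,j=1): S=91.7054, (K−S)⁺=66.1646, hold=65.2102 ⇒ V=66.1646 exercise | (k=7,j=2): S=110.8665, (K−S)⁺=47.0035, hold=46.0491 ⇒ V=47.0035 exercise | (k=7,j=3): S=134.0313, (K−S)⁺=23.8387, hold=22.8843 ⇒ V=23.8387 exercise | (k=7,j=4): S=162.0362, (K−S)⁺=0.0000, hold=5.1316 ⇒ V=5.1316 continue | (k=7,j=5): S=195.8924, (K−S)⁺=0.0000, hold=0.0000 ⇒ V=0.0000 continue | (k=7,j=6): S=236.8227, (K−S)⁺=0.0000, hold=0.0000 ⇒ V=0.0000 continue | (k=7,j=7): S=286.3051, (K−S)⁺=0.0000, hold=0.0000 ⇒ V=0.0000 continue  boundary S*=134.0313
step 6: (k=6,j=0): S=83.4050, (K−S)⁺=74.4650, hold=73.5106 ⇒ V=74.4650 exercise | (k=6,j=1): S=100.8318, (K−S)⁺=57.0382, hold=56.0838 ⇒ V=57.0382 exercise | (k=6,j=2): S=121.8999, (K−S)⁺=35.9701, hold=35.0157 ⇒ V=35.9701 exercise | (k=6,j=3): S=147.3700, (K−S)⁺=10.5000, hold=14.2431 ⇒ V=14.2431 continue | (k=6,j=4): S=178.1619, (K−S)⁺=0.0000, hold=2.5079 ⇒ V=2.5079 continue | (k=6,j=5): S=215.3875, (K−S)⁺=0.0000, hold=0.0000 ⇒ V=0.0000 continue | (k=6,j=6): S=260.3912, (K−S)⁺=0.0000, hold=0.0000 ⇒ V=0.0000 continue  boundary S*=121.8999
step 5: (k=5,j=0): S=91.7054, (K−S)⁺=66.1646, hold=65.2102 ⇒ V=66.1646 exercise | (k=5,j=1): S=110.8665, (K−S)⁺=47.0035, hold=46.0491 ⇒ V=47.0035 exercise | (k=5,j=2): S=134.0313, (K−S)⁺=23.8387, hold=24.7755 ⇒ V=24.7755 continue | (k=5,j=3): S=162.0362, (K−S)⁺=0.0000, hold=8.2280 ⇒ V=8.2280 continue | (k=5,j=4): S=195.8924, (K−S)⁺=0.0000, hold=1.2257 ⇒ V=1.2257 continue | (k=5,j=5): S=236.8227, (K−S)⁺=0.0000, hold=0.0000 ⇒ V=0.0000 continue  boundary S*=110.8665
step 4: (k=4,j=0): S=100.8318, (K−S)⁺=57.0382, hold=56.0838 ⇒ V=57.0382 exercise | (k=4,j=1): S=121.8999, (K−S)⁺=35.9701, hold=35.4890 ⇒ V=35.9701 exercise | (k=4,j=2): S=147.3700, (K−S)⁺=10.5000, hold=16.2654 ⇒ V=16.2654 continue | (k=4,j=3): S=178.1619, (K−S)⁺=0.0000, hold=4.6405 ⇒ V=4.6405 continue | (k=4,j=4): S=215.3875, (K−S)⁺=0.0000, hold=0.5990 ⇒ V=0.5990 continue  boundary S*=121.8999
step 3: (k=3,j=0): S=110.8665, (K−S)⁺=47.0035, hold=46.0491 ⇒ V=47.0035 exercise | (k=3,j=1): S=134.0313, (K−S)⁺=23.8387, hold=25.7972 ⇒ V=25.7972 continue | (k=3,j=2): S=162.0362, (K−S)⁺=0.0000, hold=10.2938 ⇒ V=10.2938 continue | (k=3,j=3): S=195.8924, (K−S)⁺=0.0000, hold=2.5705 ⇒ V=2.5705 continue  boundary S*=110.8665
step 2: (k=2,j=0): S=121.8999, (K−S)⁺=35.9701, hold=36.0052 ⇒ V=36.0052 continue | (k=2,j=1): S=147.3700, (K−S)⁺=10.5000, hold=17.8084 ⇒ V=17.8084 continue | (k=2,j=2): S=178.1619, (K−S)⁺=0.0000, hold=6.3295 ⇒ V=6.3295 continue  boundary S*=-
step 1: (k=1,j=0): S=134.0313, (K−S)⁺=23.8387, hold=26.5939 ⇒ V=26.5939 continue | (k=1,j=1): S=162.0362, (K−S)⁺=0.0000, hold=11.9012 ⇒ V=11.9012 continue  boundary S*=-
step 0: (k=0,j=0): S=147.3700, (K−S)⁺=10.5000, hold=19.0099 ⇒ V=19.0099 continue  boundary S*=-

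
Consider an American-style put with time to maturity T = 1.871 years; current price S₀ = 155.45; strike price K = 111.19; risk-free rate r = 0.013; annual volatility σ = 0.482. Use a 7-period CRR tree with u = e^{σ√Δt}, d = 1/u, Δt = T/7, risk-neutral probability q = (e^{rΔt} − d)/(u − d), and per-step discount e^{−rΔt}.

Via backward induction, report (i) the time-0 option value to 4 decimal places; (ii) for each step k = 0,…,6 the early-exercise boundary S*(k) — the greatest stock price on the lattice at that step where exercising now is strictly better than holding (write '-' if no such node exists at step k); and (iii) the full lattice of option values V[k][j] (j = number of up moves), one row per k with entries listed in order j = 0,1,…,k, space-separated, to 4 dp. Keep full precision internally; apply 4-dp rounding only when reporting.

price = 15.3591
boundary = - - - - - 44.7174 57.3719
tree:
15.3591
22.0749 7.1012
30.8681 11.2780 1.9461
41.7223 17.5688 3.5182 0.0000
54.0549 26.6634 6.3605 0.0000 0.0000
66.4726 38.9864 11.4989 0.0000 0.0000 0.0000
76.3360 53.8181 20.7884 0.0000 0.0000 0.0000 0.0000
84.0237 66.4726 37.5825 0.0000 0.0000 0.0000 0.0000 0.0000

Δt=0.26729, u=1.28299, d=0.77943, q=0.44493, disc=e^(-rΔt)=0.99653
k=7 terminal: V=max(K-S,0) → 84.0237 66.4726 37.5825 0.0000 0.0000 0.0000 0.0000 0.0000
k=6: j=0 S=34.8540 intr=76.3360 cont=75.9503 V=76.3360[EX]; j=1 S=57.3719 intr=53.8181 cont=53.4324 V=53.8181[EX]; j=2 S=94.4376 intr=16.7524 cont=20.7884 V=20.7884[hold]; j=3 S=155.4500 intr=0.0000 cont=0.0000 V=0.0000[hold]; j=4 S=255.8801 intr=0.0000 cont=0.0000 V=0.0000[hold]; j=5 S=421.1942 intr=0.0000 cont=0.0000 V=0.0000[hold]; j=6 S=693.3112 intr=0.0000 cont=0.0000 V=0.0000[hold]  S*(6)=57.3719
k=5: j=0 S=44.7174 intr=66.4726 cont=66.0870 V=66.4726[EX]; j=1 S=73.6075 intr=37.5825 cont=38.9864 V=38.9864[hold]; j=2 S=121.1624 intr=0.0000 cont=11.4989 V=11.4989[hold]; j=3 S=199.4406 intr=0.0000 cont=0.0000 V=0.0000[hold]; j=4 S=328.2914 intr=0.0000 cont=0.0000 V=0.0000[hold]; j=5 S=540.3875 intr=0.0000 cont=0.0000 V=0.0000[hold]  S*(5)=44.7174
k=4: j=0 S=57.3719 intr=53.8181 cont=54.0549 V=54.0549[hold]; j=1 S=94.4376 intr=16.7524 cont=26.6634 V=26.6634[hold]; j=2 S=155.4500 intr=0.0000 cont=6.3605 V=6.3605[hold]; j=3 S=255.8801 intr=0.0000 cont=0.0000 V=0.0000[hold]; j=4 S=421.1942 intr=0.0000 cont=0.0000 V=0.0000[hold]  S*(4)=-
k=3: j=0 S=73.6075 intr=37.5825 cont=41.7223 V=41.7223[hold]; j=1 S=121.1624 intr=0.0000 cont=17.5688 V=17.5688[hold]; j=2 S=199.4406 intr=0.0000 cont=3.5182 V=3.5182[hold]; j=3 S=328.2914 intr=0.0000 cont=0.0000 V=0.0000[hold]  S*(3)=-
k=2: j=0 S=94.4376 intr=16.7524 cont=30.8681 V=30.8681[hold]; j=1 S=155.4500 intr=0.0000 cont=11.2780 V=11.2780[hold]; j=2 S=255.8801 intr=0.0000 cont=1.9461 V=1.9461[hold]  S*(2)=-
k=1: j=0 S=121.1624 intr=0.0000 cont=22.0749 V=22.0749[hold]; j=1 S=199.4406 intr=0.0000 cont=7.1012 V=7.1012[hold]  S*(1)=-
k=0: j=0 S=155.4500 intr=0.0000 cont=15.3591 V=15.3591[hold]  S*(0)=-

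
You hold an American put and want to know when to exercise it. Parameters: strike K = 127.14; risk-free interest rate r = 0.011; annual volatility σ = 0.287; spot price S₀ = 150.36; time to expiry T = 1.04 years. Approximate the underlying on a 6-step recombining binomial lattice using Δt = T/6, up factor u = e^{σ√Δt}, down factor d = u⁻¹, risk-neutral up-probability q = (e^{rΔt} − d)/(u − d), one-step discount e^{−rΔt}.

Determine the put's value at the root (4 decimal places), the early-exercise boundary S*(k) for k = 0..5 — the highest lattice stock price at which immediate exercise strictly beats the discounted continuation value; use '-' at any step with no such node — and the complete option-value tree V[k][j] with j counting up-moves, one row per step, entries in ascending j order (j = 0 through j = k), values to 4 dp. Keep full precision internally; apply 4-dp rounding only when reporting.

Δt=0.17333  u=1.12692  d=0.88737  q=0.47813  discount=0.99810
step 6 (expiry): payoffs max(K−S,0) = 53.7266 33.9088 8.7414 0.0000 0.0000 0.0000 0.0000
step 5: (k=5,j=0): S=82.7310, (K−S)⁺=44.4090, hold=44.1668 ⇒ V=44.4090 exercise | (k=5,j=1): S=105.0640, (K−S)⁺=22.0760, hold=21.8338 ⇒ V=22.0760 exercise | (k=5,j=2): S=133.4257, (K−S)⁺=0.0000, hold=4.5532 ⇒ V=4.5532 continue | (k=5,j=3): S=169.4436, (K−S)⁺=0.0000, hold=0.0000 ⇒ V=0.0000 continue | (k=5,j=4): S=215.1844, (K−S)⁺=0.0000, hold=0.0000 ⇒ V=0.0000 continue | (k=5,j=5): S=273.2728, (K−S)⁺=0.0000, hold=0.0000 ⇒ V=0.0000 continue  boundary S*=105.0640
step 4: (k=4,j=0): S=93.2312, (K−S)⁺=33.9088, hold=33.6667 ⇒ V=33.9088 exercise | (k=4,j=1): S=118.3986, (K−S)⁺=8.7414, hold=13.6717 ⇒ V=13.6717 continue | (k=4,j=2): S=150.3600, (K−S)⁺=0.0000, hold=2.3716 ⇒ V=2.3716 continue | (k=4,j=3): S=190.9492, (K−S)⁺=0.0000, hold=0.0000 ⇒ V=0.0000 continue | (k=4,j=4): S=242.4954, (K−S)⁺=0.0000, hold=0.0000 ⇒ V=0.0000 continue  boundary S*=93.2312
step 3: (k=3,j=0): S=105.0640, (K−S)⁺=22.0760, hold=24.1867 ⇒ V=24.1867 continue | (k=3,j=1): S=133.4257, (K−S)⁺=0.0000, hold=8.2530 ⇒ V=8.2530 continue | (k=3,j=2): S=169.4436, (K−S)⁺=0.0000, hold=1.2353 ⇒ V=1.2353 continue | (k=3,j=3): S=215.1844, (K−S)⁺=0.0000, hold=0.0000 ⇒ V=0.0000 continue  boundary S*=-
step 2: (k=2,j=0): S=118.3986, (K−S)⁺=8.7414, hold=16.5368 ⇒ V=16.5368 continue | (k=2,j=1): S=150.3600, (K−S)⁺=0.0000, hold=4.8883 ⇒ V=4.8883 continue | (k=2,j=2): S=190.9492, (K−S)⁺=0.0000, hold=0.6434 ⇒ V=0.6434 continue  boundary S*=-
step 1: (k=1,j=0): S=133.4257, (K−S)⁺=0.0000, hold=10.9464 ⇒ V=10.9464 continue | (k=1,j=1): S=169.4436, (K−S)⁺=0.0000, hold=2.8533 ⇒ V=2.8533 continue  boundary S*=-
step 0: (k=0,j=0): S=150.3600, (K−S)⁺=0.0000, hold=7.0633 ⇒ V=7.0633 continue  boundary S*=-

price = 7.0633
boundary = - - - - 93.2312 105.0640
tree:
7.0633
10.9464 2.8533
16.5368 4.8883 0.6434
24.1867 8.2530 1.2353 0.0000
33.9088 13.6717 2.3716 0.0000 0.0000
44.4090 22.0760 4.5532 0.0000 0.0000 0.0000
53.7266 33.9088 8.7414 0.0000 0.0000 0.0000 0.0000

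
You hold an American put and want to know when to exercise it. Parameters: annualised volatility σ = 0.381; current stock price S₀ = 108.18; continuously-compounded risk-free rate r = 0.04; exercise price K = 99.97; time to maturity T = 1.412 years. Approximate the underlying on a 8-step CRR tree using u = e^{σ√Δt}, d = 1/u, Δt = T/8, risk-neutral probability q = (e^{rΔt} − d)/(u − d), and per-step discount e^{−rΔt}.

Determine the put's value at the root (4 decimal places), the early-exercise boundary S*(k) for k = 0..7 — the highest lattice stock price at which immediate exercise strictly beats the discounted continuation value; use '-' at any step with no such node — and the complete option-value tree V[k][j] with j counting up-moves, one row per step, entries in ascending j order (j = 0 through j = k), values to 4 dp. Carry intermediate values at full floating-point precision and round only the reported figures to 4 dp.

price = 12.6876
boundary = - - - - 57.0276 66.9269 57.0276 66.9269
tree:
12.6876
18.1012 7.0587
25.0497 10.9030 3.0328
33.4634 16.3795 5.1801 0.7706
42.9424 23.7726 8.6783 1.4984 0.0000
51.3775 33.0431 14.1632 2.9138 0.0000 0.0000
58.5649 42.9424 22.2669 5.6660 0.0000 0.0000 0.0000
64.6892 51.3775 33.0431 11.0181 0.0000 0.0000 0.0000 0.0000
69.9076 58.5649 42.9424 21.4255 0.0000 0.0000 0.0000 0.0000 0.0000

Δt=0.17650  u=1.17359  d=0.85209  q=0.48211  discount=0.99296
step 8 (expiry): payoffs max(K−S,0) = 69.9076 58.5649 42.9424 21.4255 0.0000 0.0000 0.0000 0.0000 0.0000
step 7: (k=7,j=0): S=35.2808, (K−S)⁺=64.6892, hold=63.9859 ⇒ V=64.6892 exercise | (k=7,j=1): S=48.5925, (K−S)⁺=51.3775, hold=50.6742 ⇒ V=51.3775 exercise | (k=7,j=2): S=66.9269, (K−S)⁺=33.0431, hold=32.3398 ⇒ V=33.0431 exercise | (k=7,j=3): S=92.1789, (K−S)⁺=7.7911, hold=11.0181 ⇒ V=11.0181 continue | (k=7,j=4): S=126.9587, (K−S)⁺=0.0000, hold=0.0000 ⇒ V=0.0000 continue | (k=7,j=5): S=174.8612, (K−S)⁺=0.0000, hold=0.0000 ⇒ V=0.0000 continue | (k=7,j=6): S=240.8377, (K−S)⁺=0.0000, hold=0.0000 ⇒ V=0.0000 continue | (k=7,j=7): S=331.7076, (K−S)⁺=0.0000, hold=0.0000 ⇒ V=0.0000 continue  boundary S*=66.9269
step 6: (k=6,j=0): S=41.4051, (K−S)⁺=58.5649, hold=57.8616 ⇒ V=58.5649 exercise | (k=6,j=1): S=57.0276, (K−S)⁺=42.9424, hold=42.2391 ⇒ V=42.9424 exercise | (k=6,j=2): S=78.5445, (K−S)⁺=21.4255, hold=22.2669 ⇒ V=22.2669 continue | (k=6,j=3): S=108.1800, (K−S)⁺=0.0000, hold=5.6660 ⇒ V=5.6660 continue | (k=6,j=4): S=148.9972, (K−S)⁺=0.0000, hold=0.0000 ⇒ V=0.0000 continue | (k=6,j=5): S=205.2149, (K−S)⁺=0.0000, hold=0.0000 ⇒ V=0.0000 continue | (k=6,j=6): S=282.6441, (K−S)⁺=0.0000, hold=0.0000 ⇒ V=0.0000 continue  boundary S*=57.0276
step 5: (k=5,j=0): S=48.5925, (K−S)⁺=51.3775, hold=50.6742 ⇒ V=51.3775 exercise | (k=5,j=1): S=66.9269, (K−S)⁺=33.0431, hold=32.7427 ⇒ V=33.0431 exercise | (k=5,j=2): S=92.1789, (K−S)⁺=7.7911, hold=14.1632 ⇒ V=14.1632 continue | (k=5,j=3): S=126.9587, (K−S)⁺=0.0000, hold=2.9138 ⇒ V=2.9138 continue | (k=5,j=4): S=174.8612, (K−S)⁺=0.0000, hold=0.0000 ⇒ V=0.0000 continue | (k=5,j=5): S=240.8377, (K−S)⁺=0.0000, hold=0.0000 ⇒ V=0.0000 continue  boundary S*=66.9269
step 4: (k=4,j=0): S=57.0276, (K−S)⁺=42.9424, hold=42.2391 ⇒ V=42.9424 exercise | (k=4,j=1): S=78.5445, (K−S)⁺=21.4255, hold=23.7726 ⇒ V=23.7726 continue | (k=4,j=2): S=108.1800, (K−S)⁺=0.0000, hold=8.6783 ⇒ V=8.6783 continue | (k=4,j=3): S=148.9972, (K−S)⁺=0.0000, hold=1.4984 ⇒ V=1.4984 continue | (k=4,j=4): S=205.2149, (K−S)⁺=0.0000, hold=0.0000 ⇒ V=0.0000 continue  boundary S*=57.0276
step 3: (k=3,j=0): S=66.9269, (K−S)⁺=33.0431, hold=33.4634 ⇒ V=33.4634 continue | (k=3,j=1): S=92.1789, (K−S)⁺=7.7911, hold=16.3795 ⇒ V=16.3795 continue | (k=3,j=2): S=126.9587, (K−S)⁺=0.0000, hold=5.1801 ⇒ V=5.1801 continue | (k=3,j=3): S=174.8612, (K−S)⁺=0.0000, hold=0.7706 ⇒ V=0.7706 continue  boundary S*=-
step 2: (k=2,j=0): S=78.5445, (K−S)⁺=21.4255, hold=25.0497 ⇒ V=25.0497 continue | (k=2,j=1): S=108.1800, (K−S)⁺=0.0000, hold=10.9030 ⇒ V=10.9030 continue | (k=2,j=2): S=148.9972, (K−S)⁺=0.0000, hold=3.0328 ⇒ V=3.0328 continue  boundary S*=-
step 1: (k=1,j=0): S=92.1789, (K−S)⁺=7.7911, hold=18.1012 ⇒ V=18.1012 continue | (k=1,j=1): S=126.9587, (K−S)⁺=0.0000, hold=7.0587 ⇒ V=7.0587 continue  boundary S*=-
step 0: (k=0,j=0): S=108.1800, (K−S)⁺=0.0000, hold=12.6876 ⇒ V=12.6876 continue  boundary S*=-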